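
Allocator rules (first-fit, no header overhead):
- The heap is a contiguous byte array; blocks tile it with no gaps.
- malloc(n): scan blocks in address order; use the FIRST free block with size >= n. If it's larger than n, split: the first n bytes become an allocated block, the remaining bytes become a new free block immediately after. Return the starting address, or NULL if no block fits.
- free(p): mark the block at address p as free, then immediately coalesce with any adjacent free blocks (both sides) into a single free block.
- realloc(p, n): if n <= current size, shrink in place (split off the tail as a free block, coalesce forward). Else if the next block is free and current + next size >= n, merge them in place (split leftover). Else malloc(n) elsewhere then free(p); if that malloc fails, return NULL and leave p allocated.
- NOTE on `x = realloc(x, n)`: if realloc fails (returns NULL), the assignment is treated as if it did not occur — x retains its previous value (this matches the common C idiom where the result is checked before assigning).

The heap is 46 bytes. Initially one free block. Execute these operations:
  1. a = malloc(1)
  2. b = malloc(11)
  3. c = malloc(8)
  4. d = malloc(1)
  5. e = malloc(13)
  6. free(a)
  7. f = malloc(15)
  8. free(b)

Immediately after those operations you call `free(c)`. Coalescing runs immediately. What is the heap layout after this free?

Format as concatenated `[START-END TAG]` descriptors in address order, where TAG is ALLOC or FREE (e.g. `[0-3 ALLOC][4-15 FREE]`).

Op 1: a = malloc(1) -> a = 0; heap: [0-0 ALLOC][1-45 FREE]
Op 2: b = malloc(11) -> b = 1; heap: [0-0 ALLOC][1-11 ALLOC][12-45 FREE]
Op 3: c = malloc(8) -> c = 12; heap: [0-0 ALLOC][1-11 ALLOC][12-19 ALLOC][20-45 FREE]
Op 4: d = malloc(1) -> d = 20; heap: [0-0 ALLOC][1-11 ALLOC][12-19 ALLOC][20-20 ALLOC][21-45 FREE]
Op 5: e = malloc(13) -> e = 21; heap: [0-0 ALLOC][1-11 ALLOC][12-19 ALLOC][20-20 ALLOC][21-33 ALLOC][34-45 FREE]
Op 6: free(a) -> (freed a); heap: [0-0 FREE][1-11 ALLOC][12-19 ALLOC][20-20 ALLOC][21-33 ALLOC][34-45 FREE]
Op 7: f = malloc(15) -> f = NULL; heap: [0-0 FREE][1-11 ALLOC][12-19 ALLOC][20-20 ALLOC][21-33 ALLOC][34-45 FREE]
Op 8: free(b) -> (freed b); heap: [0-11 FREE][12-19 ALLOC][20-20 ALLOC][21-33 ALLOC][34-45 FREE]
free(c): c = 12 -> block [12-19 ALLOC]; mark free, coalesce with adjacent free neighbors -> [0-19 FREE][20-20 ALLOC][21-33 ALLOC][34-45 FREE]

Answer: [0-19 FREE][20-20 ALLOC][21-33 ALLOC][34-45 FREE]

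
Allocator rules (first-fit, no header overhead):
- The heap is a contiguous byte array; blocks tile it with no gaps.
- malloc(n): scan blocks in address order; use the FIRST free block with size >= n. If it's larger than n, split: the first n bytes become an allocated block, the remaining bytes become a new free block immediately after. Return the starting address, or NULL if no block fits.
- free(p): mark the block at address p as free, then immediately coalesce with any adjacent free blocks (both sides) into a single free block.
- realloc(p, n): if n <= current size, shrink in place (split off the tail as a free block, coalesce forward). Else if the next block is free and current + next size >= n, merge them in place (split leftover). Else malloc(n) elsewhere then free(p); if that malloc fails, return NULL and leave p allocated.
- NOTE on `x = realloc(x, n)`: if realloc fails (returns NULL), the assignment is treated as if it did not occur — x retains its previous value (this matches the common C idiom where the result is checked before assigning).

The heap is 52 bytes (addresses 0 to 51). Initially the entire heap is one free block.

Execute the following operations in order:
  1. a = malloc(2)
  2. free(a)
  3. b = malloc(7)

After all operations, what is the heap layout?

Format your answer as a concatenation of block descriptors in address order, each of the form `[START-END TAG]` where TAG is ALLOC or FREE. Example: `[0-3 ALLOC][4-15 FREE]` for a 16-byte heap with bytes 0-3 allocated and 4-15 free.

Op 1: a = malloc(2) -> a = 0; heap: [0-1 ALLOC][2-51 FREE]
Op 2: free(a) -> (freed a); heap: [0-51 FREE]
Op 3: b = malloc(7) -> b = 0; heap: [0-6 ALLOC][7-51 FREE]

Answer: [0-6 ALLOC][7-51 FREE]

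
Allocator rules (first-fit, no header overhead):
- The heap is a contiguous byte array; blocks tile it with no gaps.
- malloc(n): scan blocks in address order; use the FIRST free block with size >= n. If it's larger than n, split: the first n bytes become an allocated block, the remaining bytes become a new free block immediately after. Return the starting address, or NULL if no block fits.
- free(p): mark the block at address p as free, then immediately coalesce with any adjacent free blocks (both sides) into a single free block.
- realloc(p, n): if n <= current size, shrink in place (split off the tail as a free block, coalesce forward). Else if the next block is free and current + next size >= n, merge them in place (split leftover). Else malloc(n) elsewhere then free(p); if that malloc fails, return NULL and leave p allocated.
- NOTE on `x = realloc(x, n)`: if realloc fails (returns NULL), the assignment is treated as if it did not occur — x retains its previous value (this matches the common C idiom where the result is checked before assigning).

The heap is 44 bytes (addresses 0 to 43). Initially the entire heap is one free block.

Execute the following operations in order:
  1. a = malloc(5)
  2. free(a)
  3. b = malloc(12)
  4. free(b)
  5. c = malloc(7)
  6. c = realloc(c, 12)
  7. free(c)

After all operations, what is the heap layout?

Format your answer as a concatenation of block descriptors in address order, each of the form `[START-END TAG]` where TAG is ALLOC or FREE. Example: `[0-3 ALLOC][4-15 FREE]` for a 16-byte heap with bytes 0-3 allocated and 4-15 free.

Answer: [0-43 FREE]

Derivation:
Op 1: a = malloc(5) -> a = 0; heap: [0-4 ALLOC][5-43 FREE]
Op 2: free(a) -> (freed a); heap: [0-43 FREE]
Op 3: b = malloc(12) -> b = 0; heap: [0-11 ALLOC][12-43 FREE]
Op 4: free(b) -> (freed b); heap: [0-43 FREE]
Op 5: c = malloc(7) -> c = 0; heap: [0-6 ALLOC][7-43 FREE]
Op 6: c = realloc(c, 12) -> c = 0; heap: [0-11 ALLOC][12-43 FREE]
Op 7: free(c) -> (freed c); heap: [0-43 FREE]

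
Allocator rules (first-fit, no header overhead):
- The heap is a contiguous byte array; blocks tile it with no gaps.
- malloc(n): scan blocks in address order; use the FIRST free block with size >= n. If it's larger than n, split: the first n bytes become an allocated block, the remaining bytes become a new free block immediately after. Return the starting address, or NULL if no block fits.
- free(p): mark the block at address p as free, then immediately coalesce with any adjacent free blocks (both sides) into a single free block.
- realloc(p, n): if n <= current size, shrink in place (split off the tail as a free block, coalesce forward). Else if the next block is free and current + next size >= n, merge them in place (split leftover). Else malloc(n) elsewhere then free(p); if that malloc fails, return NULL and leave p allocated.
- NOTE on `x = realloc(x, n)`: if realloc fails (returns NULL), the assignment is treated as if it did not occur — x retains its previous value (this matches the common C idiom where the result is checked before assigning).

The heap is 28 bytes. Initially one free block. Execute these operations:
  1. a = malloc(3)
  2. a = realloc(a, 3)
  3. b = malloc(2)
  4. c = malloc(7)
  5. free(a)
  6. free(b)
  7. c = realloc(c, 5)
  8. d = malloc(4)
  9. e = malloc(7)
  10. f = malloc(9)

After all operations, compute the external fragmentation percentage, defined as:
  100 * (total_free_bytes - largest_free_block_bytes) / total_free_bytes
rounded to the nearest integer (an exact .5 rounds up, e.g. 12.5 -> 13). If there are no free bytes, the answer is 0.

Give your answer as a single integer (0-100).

Answer: 33

Derivation:
Op 1: a = malloc(3) -> a = 0; heap: [0-2 ALLOC][3-27 FREE]
Op 2: a = realloc(a, 3) -> a = 0; heap: [0-2 ALLOC][3-27 FREE]
Op 3: b = malloc(2) -> b = 3; heap: [0-2 ALLOC][3-4 ALLOC][5-27 FREE]
Op 4: c = malloc(7) -> c = 5; heap: [0-2 ALLOC][3-4 ALLOC][5-11 ALLOC][12-27 FREE]
Op 5: free(a) -> (freed a); heap: [0-2 FREE][3-4 ALLOC][5-11 ALLOC][12-27 FREE]
Op 6: free(b) -> (freed b); heap: [0-4 FREE][5-11 ALLOC][12-27 FREE]
Op 7: c = realloc(c, 5) -> c = 5; heap: [0-4 FREE][5-9 ALLOC][10-27 FREE]
Op 8: d = malloc(4) -> d = 0; heap: [0-3 ALLOC][4-4 FREE][5-9 ALLOC][10-27 FREE]
Op 9: e = malloc(7) -> e = 10; heap: [0-3 ALLOC][4-4 FREE][5-9 ALLOC][10-16 ALLOC][17-27 FREE]
Op 10: f = malloc(9) -> f = 17; heap: [0-3 ALLOC][4-4 FREE][5-9 ALLOC][10-16 ALLOC][17-25 ALLOC][26-27 FREE]
Free blocks: [1 2] total_free=3 largest=2 -> 100*(3-2)/3 = 100/3 ≈ 33.333 -> rounds to 33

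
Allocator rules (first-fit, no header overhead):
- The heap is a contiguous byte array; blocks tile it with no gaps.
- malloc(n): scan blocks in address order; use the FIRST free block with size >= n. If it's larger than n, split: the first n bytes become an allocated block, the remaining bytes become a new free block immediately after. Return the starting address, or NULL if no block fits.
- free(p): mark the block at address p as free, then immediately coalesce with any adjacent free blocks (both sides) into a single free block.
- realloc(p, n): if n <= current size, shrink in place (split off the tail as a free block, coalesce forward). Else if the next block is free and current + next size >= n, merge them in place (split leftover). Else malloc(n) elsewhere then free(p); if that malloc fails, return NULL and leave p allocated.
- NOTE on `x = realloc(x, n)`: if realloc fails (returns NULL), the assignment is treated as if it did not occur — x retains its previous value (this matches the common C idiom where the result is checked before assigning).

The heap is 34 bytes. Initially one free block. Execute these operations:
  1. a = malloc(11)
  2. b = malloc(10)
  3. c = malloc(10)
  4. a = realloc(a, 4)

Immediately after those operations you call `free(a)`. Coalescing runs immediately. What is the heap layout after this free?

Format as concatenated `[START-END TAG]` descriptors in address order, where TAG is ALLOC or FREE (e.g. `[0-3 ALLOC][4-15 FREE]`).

Answer: [0-10 FREE][11-20 ALLOC][21-30 ALLOC][31-33 FREE]

Derivation:
Op 1: a = malloc(11) -> a = 0; heap: [0-10 ALLOC][11-33 FREE]
Op 2: b = malloc(10) -> b = 11; heap: [0-10 ALLOC][11-20 ALLOC][21-33 FREE]
Op 3: c = malloc(10) -> c = 21; heap: [0-10 ALLOC][11-20 ALLOC][21-30 ALLOC][31-33 FREE]
Op 4: a = realloc(a, 4) -> a = 0; heap: [0-3 ALLOC][4-10 FREE][11-20 ALLOC][21-30 ALLOC][31-33 FREE]
free(a): a = 0 -> block [0-3 ALLOC]; mark free, coalesce with adjacent free neighbors -> [0-10 FREE][11-20 ALLOC][21-30 ALLOC][31-33 FREE]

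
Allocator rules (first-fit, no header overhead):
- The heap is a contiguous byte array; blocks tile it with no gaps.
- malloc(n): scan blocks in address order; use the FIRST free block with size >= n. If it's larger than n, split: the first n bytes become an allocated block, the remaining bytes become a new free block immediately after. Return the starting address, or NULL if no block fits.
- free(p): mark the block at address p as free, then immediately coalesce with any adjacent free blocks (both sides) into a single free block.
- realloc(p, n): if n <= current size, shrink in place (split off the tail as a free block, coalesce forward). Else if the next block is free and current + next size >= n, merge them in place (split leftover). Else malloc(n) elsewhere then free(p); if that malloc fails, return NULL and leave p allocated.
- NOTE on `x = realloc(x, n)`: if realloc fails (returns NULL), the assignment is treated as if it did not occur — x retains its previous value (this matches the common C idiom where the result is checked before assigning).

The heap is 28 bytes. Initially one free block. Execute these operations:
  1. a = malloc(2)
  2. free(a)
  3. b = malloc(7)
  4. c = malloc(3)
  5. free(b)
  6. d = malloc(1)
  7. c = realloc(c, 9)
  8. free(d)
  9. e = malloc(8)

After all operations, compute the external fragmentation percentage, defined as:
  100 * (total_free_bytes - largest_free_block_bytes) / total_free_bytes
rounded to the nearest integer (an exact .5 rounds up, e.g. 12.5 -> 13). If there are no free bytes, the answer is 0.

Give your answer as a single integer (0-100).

Op 1: a = malloc(2) -> a = 0; heap: [0-1 ALLOC][2-27 FREE]
Op 2: free(a) -> (freed a); heap: [0-27 FREE]
Op 3: b = malloc(7) -> b = 0; heap: [0-6 ALLOC][7-27 FREE]
Op 4: c = malloc(3) -> c = 7; heap: [0-6 ALLOC][7-9 ALLOC][10-27 FREE]
Op 5: free(b) -> (freed b); heap: [0-6 FREE][7-9 ALLOC][10-27 FREE]
Op 6: d = malloc(1) -> d = 0; heap: [0-0 ALLOC][1-6 FREE][7-9 ALLOC][10-27 FREE]
Op 7: c = realloc(c, 9) -> c = 7; heap: [0-0 ALLOC][1-6 FREE][7-15 ALLOC][16-27 FREE]
Op 8: free(d) -> (freed d); heap: [0-6 FREE][7-15 ALLOC][16-27 FREE]
Op 9: e = malloc(8) -> e = 16; heap: [0-6 FREE][7-15 ALLOC][16-23 ALLOC][24-27 FREE]
Free blocks: [7 4] total_free=11 largest=7 -> 100*(11-7)/11 = 400/11 ≈ 36.364 -> rounds to 36

Answer: 36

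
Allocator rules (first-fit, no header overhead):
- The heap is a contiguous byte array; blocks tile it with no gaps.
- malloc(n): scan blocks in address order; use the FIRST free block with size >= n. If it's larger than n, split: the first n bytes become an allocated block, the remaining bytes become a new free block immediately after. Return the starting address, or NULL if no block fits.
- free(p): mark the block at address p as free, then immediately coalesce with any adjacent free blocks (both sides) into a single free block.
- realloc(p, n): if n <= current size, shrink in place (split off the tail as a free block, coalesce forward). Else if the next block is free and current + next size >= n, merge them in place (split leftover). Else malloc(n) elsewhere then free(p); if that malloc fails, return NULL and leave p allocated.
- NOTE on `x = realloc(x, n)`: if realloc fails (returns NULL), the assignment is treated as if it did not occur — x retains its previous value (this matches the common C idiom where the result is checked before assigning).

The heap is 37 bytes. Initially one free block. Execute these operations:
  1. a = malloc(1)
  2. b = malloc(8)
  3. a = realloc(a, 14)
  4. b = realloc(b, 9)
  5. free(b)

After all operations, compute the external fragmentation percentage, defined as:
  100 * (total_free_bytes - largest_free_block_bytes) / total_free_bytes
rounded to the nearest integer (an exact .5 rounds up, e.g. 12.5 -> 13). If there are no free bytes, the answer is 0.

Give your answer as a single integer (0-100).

Answer: 39

Derivation:
Op 1: a = malloc(1) -> a = 0; heap: [0-0 ALLOC][1-36 FREE]
Op 2: b = malloc(8) -> b = 1; heap: [0-0 ALLOC][1-8 ALLOC][9-36 FREE]
Op 3: a = realloc(a, 14) -> a = 9; heap: [0-0 FREE][1-8 ALLOC][9-22 ALLOC][23-36 FREE]
Op 4: b = realloc(b, 9) -> b = 23; heap: [0-8 FREE][9-22 ALLOC][23-31 ALLOC][32-36 FREE]
Op 5: free(b) -> (freed b); heap: [0-8 FREE][9-22 ALLOC][23-36 FREE]
Free blocks: [9 14] total_free=23 largest=14 -> 100*(23-14)/23 = 900/23 ≈ 39.130 -> rounds to 39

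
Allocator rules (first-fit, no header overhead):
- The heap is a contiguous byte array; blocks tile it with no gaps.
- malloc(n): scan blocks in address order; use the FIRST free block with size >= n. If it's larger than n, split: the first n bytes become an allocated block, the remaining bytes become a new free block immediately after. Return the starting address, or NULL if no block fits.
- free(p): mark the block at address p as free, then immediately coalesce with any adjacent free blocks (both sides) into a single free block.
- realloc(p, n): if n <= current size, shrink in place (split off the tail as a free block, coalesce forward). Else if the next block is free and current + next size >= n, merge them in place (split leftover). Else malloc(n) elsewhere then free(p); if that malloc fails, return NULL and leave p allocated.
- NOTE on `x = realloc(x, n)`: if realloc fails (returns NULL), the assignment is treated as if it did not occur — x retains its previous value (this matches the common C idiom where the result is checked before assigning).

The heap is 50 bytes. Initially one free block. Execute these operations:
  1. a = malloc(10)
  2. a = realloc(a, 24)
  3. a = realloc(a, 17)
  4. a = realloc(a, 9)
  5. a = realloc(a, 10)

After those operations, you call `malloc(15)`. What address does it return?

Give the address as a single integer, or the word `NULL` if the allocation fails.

Op 1: a = malloc(10) -> a = 0; heap: [0-9 ALLOC][10-49 FREE]
Op 2: a = realloc(a, 24) -> a = 0; heap: [0-23 ALLOC][24-49 FREE]
Op 3: a = realloc(a, 17) -> a = 0; heap: [0-16 ALLOC][17-49 FREE]
Op 4: a = realloc(a, 9) -> a = 0; heap: [0-8 ALLOC][9-49 FREE]
Op 5: a = realloc(a, 10) -> a = 0; heap: [0-9 ALLOC][10-49 FREE]
malloc(15): first-fit scan over [0-9 ALLOC][10-49 FREE] -> 10

Answer: 10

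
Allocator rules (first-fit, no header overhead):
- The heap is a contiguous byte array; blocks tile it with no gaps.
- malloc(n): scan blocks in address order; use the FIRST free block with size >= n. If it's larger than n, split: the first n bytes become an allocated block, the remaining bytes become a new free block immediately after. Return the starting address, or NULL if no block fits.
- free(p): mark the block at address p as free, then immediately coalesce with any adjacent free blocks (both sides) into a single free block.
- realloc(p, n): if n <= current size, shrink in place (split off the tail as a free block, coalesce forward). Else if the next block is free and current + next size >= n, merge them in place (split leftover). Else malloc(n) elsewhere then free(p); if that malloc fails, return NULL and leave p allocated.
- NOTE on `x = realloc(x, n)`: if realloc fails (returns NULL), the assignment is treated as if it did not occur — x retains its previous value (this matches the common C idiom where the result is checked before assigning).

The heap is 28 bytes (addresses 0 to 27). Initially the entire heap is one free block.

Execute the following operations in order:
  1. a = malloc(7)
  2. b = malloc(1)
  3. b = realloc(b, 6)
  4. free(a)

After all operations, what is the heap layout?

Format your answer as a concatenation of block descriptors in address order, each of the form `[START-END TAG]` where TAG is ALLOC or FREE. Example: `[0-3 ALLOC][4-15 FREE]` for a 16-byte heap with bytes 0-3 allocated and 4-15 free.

Op 1: a = malloc(7) -> a = 0; heap: [0-6 ALLOC][7-27 FREE]
Op 2: b = malloc(1) -> b = 7; heap: [0-6 ALLOC][7-7 ALLOC][8-27 FREE]
Op 3: b = realloc(b, 6) -> b = 7; heap: [0-6 ALLOC][7-12 ALLOC][13-27 FREE]
Op 4: free(a) -> (freed a); heap: [0-6 FREE][7-12 ALLOC][13-27 FREE]

Answer: [0-6 FREE][7-12 ALLOC][13-27 FREE]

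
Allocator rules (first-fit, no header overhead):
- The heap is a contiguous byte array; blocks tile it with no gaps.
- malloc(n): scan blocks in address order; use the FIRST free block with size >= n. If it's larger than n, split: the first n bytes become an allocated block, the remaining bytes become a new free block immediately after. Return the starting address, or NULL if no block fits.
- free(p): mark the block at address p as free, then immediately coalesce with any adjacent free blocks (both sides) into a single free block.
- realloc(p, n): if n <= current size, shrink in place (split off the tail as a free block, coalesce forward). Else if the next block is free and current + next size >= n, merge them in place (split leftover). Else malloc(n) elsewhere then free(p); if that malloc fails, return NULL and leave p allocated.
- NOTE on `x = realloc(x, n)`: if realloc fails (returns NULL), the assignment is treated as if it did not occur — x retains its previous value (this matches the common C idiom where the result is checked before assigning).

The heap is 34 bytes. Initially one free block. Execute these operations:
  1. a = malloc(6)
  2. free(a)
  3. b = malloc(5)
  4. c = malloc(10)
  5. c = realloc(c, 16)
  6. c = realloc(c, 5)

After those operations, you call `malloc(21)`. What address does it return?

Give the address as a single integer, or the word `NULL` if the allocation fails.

Op 1: a = malloc(6) -> a = 0; heap: [0-5 ALLOC][6-33 FREE]
Op 2: free(a) -> (freed a); heap: [0-33 FREE]
Op 3: b = malloc(5) -> b = 0; heap: [0-4 ALLOC][5-33 FREE]
Op 4: c = malloc(10) -> c = 5; heap: [0-4 ALLOC][5-14 ALLOC][15-33 FREE]
Op 5: c = realloc(c, 16) -> c = 5; heap: [0-4 ALLOC][5-20 ALLOC][21-33 FREE]
Op 6: c = realloc(c, 5) -> c = 5; heap: [0-4 ALLOC][5-9 ALLOC][10-33 FREE]
malloc(21): first-fit scan over [0-4 ALLOC][5-9 ALLOC][10-33 FREE] -> 10

Answer: 10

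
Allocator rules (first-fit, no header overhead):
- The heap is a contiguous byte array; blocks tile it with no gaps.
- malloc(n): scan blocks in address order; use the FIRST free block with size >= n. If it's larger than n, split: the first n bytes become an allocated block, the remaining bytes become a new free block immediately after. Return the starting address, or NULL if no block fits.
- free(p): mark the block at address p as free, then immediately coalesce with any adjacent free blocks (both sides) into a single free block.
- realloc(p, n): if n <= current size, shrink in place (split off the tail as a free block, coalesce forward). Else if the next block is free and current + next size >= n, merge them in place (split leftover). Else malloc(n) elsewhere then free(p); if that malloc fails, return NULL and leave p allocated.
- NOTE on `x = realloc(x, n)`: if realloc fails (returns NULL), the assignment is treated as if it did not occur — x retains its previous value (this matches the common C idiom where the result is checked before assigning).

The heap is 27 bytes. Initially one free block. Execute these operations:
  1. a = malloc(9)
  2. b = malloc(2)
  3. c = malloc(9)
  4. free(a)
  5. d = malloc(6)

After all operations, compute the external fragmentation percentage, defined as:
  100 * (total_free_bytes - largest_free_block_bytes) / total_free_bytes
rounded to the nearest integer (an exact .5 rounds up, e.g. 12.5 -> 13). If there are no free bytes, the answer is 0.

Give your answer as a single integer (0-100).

Op 1: a = malloc(9) -> a = 0; heap: [0-8 ALLOC][9-26 FREE]
Op 2: b = malloc(2) -> b = 9; heap: [0-8 ALLOC][9-10 ALLOC][11-26 FREE]
Op 3: c = malloc(9) -> c = 11; heap: [0-8 ALLOC][9-10 ALLOC][11-19 ALLOC][20-26 FREE]
Op 4: free(a) -> (freed a); heap: [0-8 FREE][9-10 ALLOC][11-19 ALLOC][20-26 FREE]
Op 5: d = malloc(6) -> d = 0; heap: [0-5 ALLOC][6-8 FREE][9-10 ALLOC][11-19 ALLOC][20-26 FREE]
Free blocks: [3 7] total_free=10 largest=7 -> 100*(10-7)/10 = 300/10 = 30

Answer: 30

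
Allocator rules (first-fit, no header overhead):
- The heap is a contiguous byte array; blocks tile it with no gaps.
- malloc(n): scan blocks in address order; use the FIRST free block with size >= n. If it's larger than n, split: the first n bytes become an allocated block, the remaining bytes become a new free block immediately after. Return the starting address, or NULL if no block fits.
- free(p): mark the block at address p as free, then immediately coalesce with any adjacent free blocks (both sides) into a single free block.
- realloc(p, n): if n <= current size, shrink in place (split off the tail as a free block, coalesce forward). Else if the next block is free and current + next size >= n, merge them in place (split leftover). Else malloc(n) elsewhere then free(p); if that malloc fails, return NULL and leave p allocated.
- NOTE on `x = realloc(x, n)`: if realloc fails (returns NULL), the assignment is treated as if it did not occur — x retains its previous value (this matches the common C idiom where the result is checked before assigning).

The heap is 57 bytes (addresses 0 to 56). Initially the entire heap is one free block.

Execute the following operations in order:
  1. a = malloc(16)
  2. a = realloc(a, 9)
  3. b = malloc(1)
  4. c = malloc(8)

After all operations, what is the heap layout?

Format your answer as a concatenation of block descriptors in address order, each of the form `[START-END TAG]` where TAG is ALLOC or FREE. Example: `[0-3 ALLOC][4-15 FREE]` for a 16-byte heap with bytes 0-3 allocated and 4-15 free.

Op 1: a = malloc(16) -> a = 0; heap: [0-15 ALLOC][16-56 FREE]
Op 2: a = realloc(a, 9) -> a = 0; heap: [0-8 ALLOC][9-56 FREE]
Op 3: b = malloc(1) -> b = 9; heap: [0-8 ALLOC][9-9 ALLOC][10-56 FREE]
Op 4: c = malloc(8) -> c = 10; heap: [0-8 ALLOC][9-9 ALLOC][10-17 ALLOC][18-56 FREE]

Answer: [0-8 ALLOC][9-9 ALLOC][10-17 ALLOC][18-56 FREE]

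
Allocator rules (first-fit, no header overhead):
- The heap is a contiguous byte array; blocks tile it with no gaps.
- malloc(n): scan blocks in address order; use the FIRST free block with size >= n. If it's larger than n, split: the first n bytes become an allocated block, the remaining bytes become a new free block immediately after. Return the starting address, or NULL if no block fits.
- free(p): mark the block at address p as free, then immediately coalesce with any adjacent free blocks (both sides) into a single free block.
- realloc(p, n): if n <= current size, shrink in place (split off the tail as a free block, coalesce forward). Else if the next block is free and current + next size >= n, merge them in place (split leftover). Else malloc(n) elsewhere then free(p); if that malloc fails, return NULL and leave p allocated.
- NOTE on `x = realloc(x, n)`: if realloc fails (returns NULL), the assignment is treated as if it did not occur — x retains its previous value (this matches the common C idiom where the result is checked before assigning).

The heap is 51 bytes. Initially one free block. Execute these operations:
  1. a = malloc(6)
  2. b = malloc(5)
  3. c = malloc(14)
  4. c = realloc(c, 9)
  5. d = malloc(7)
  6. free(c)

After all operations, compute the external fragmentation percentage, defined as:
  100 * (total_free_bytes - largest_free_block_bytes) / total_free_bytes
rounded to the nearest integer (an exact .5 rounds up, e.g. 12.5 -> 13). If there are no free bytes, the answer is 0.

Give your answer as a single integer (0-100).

Op 1: a = malloc(6) -> a = 0; heap: [0-5 ALLOC][6-50 FREE]
Op 2: b = malloc(5) -> b = 6; heap: [0-5 ALLOC][6-10 ALLOC][11-50 FREE]
Op 3: c = malloc(14) -> c = 11; heap: [0-5 ALLOC][6-10 ALLOC][11-24 ALLOC][25-50 FREE]
Op 4: c = realloc(c, 9) -> c = 11; heap: [0-5 ALLOC][6-10 ALLOC][11-19 ALLOC][20-50 FREE]
Op 5: d = malloc(7) -> d = 20; heap: [0-5 ALLOC][6-10 ALLOC][11-19 ALLOC][20-26 ALLOC][27-50 FREE]
Op 6: free(c) -> (freed c); heap: [0-5 ALLOC][6-10 ALLOC][11-19 FREE][20-26 ALLOC][27-50 FREE]
Free blocks: [9 24] total_free=33 largest=24 -> 100*(33-24)/33 = 900/33 ≈ 27.273 -> rounds to 27

Answer: 27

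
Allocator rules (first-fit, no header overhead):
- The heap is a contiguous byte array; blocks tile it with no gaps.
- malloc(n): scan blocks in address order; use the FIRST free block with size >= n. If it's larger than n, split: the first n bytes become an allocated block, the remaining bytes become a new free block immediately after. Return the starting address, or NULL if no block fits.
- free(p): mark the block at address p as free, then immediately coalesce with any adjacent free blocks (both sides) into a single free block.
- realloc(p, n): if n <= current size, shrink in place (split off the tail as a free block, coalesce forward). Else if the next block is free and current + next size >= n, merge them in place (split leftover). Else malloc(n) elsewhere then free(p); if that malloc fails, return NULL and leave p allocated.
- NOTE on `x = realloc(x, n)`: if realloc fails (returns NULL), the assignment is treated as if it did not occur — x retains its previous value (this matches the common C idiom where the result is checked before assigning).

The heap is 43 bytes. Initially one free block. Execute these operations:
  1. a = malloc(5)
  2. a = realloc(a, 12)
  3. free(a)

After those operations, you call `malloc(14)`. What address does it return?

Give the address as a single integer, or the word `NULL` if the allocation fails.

Op 1: a = malloc(5) -> a = 0; heap: [0-4 ALLOC][5-42 FREE]
Op 2: a = realloc(a, 12) -> a = 0; heap: [0-11 ALLOC][12-42 FREE]
Op 3: free(a) -> (freed a); heap: [0-42 FREE]
malloc(14): first-fit scan over [0-42 FREE] -> 0

Answer: 0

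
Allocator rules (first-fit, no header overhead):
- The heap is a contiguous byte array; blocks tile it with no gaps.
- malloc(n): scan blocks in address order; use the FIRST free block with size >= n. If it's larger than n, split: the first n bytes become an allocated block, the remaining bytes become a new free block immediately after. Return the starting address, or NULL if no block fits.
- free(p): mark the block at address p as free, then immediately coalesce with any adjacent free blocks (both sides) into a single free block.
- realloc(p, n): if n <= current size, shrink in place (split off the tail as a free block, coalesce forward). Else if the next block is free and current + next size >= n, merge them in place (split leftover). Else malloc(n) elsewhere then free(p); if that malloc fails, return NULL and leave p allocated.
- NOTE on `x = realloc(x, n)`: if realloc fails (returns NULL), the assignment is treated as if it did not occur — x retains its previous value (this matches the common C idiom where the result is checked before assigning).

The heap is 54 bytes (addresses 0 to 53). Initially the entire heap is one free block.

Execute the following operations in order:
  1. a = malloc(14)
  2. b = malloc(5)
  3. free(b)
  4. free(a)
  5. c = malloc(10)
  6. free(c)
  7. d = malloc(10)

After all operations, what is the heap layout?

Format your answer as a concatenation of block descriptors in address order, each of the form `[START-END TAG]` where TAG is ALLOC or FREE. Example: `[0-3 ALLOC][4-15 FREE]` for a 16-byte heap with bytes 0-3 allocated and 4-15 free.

Op 1: a = malloc(14) -> a = 0; heap: [0-13 ALLOC][14-53 FREE]
Op 2: b = malloc(5) -> b = 14; heap: [0-13 ALLOC][14-18 ALLOC][19-53 FREE]
Op 3: free(b) -> (freed b); heap: [0-13 ALLOC][14-53 FREE]
Op 4: free(a) -> (freed a); heap: [0-53 FREE]
Op 5: c = malloc(10) -> c = 0; heap: [0-9 ALLOC][10-53 FREE]
Op 6: free(c) -> (freed c); heap: [0-53 FREE]
Op 7: d = malloc(10) -> d = 0; heap: [0-9 ALLOC][10-53 FREE]

Answer: [0-9 ALLOC][10-53 FREE]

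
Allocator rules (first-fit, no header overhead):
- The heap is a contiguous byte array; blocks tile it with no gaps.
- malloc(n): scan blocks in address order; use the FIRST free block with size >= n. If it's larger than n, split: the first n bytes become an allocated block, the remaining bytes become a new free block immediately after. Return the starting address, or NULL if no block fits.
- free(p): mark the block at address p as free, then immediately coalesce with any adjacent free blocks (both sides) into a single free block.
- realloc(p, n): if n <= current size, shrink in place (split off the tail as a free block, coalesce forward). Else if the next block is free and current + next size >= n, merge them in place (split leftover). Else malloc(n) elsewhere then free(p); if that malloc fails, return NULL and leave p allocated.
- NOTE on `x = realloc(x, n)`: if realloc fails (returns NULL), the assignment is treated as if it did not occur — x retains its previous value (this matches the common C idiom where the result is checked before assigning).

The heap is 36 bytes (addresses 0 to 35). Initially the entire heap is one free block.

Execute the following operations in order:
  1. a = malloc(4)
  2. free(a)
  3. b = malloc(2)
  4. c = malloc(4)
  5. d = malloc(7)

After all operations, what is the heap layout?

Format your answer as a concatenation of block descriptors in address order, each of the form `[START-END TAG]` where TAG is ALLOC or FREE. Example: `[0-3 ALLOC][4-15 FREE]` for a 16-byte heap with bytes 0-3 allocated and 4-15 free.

Op 1: a = malloc(4) -> a = 0; heap: [0-3 ALLOC][4-35 FREE]
Op 2: free(a) -> (freed a); heap: [0-35 FREE]
Op 3: b = malloc(2) -> b = 0; heap: [0-1 ALLOC][2-35 FREE]
Op 4: c = malloc(4) -> c = 2; heap: [0-1 ALLOC][2-5 ALLOC][6-35 FREE]
Op 5: d = malloc(7) -> d = 6; heap: [0-1 ALLOC][2-5 ALLOC][6-12 ALLOC][13-35 FREE]

Answer: [0-1 ALLOC][2-5 ALLOC][6-12 ALLOC][13-35 FREE]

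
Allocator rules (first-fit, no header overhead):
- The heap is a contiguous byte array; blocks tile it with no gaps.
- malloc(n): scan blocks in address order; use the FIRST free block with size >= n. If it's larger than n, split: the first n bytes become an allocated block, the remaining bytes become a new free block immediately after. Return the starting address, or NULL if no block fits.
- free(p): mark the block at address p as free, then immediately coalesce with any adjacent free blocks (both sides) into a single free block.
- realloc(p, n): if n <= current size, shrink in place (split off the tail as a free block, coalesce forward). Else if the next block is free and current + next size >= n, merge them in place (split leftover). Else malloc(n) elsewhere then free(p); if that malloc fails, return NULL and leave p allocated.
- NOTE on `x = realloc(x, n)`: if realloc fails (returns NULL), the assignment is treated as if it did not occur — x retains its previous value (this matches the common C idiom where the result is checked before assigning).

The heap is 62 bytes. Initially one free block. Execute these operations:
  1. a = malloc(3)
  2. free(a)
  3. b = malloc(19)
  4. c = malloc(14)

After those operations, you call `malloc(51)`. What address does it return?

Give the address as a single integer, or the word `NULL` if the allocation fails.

Answer: NULL

Derivation:
Op 1: a = malloc(3) -> a = 0; heap: [0-2 ALLOC][3-61 FREE]
Op 2: free(a) -> (freed a); heap: [0-61 FREE]
Op 3: b = malloc(19) -> b = 0; heap: [0-18 ALLOC][19-61 FREE]
Op 4: c = malloc(14) -> c = 19; heap: [0-18 ALLOC][19-32 ALLOC][33-61 FREE]
malloc(51): first-fit scan over [0-18 ALLOC][19-32 ALLOC][33-61 FREE] -> NULL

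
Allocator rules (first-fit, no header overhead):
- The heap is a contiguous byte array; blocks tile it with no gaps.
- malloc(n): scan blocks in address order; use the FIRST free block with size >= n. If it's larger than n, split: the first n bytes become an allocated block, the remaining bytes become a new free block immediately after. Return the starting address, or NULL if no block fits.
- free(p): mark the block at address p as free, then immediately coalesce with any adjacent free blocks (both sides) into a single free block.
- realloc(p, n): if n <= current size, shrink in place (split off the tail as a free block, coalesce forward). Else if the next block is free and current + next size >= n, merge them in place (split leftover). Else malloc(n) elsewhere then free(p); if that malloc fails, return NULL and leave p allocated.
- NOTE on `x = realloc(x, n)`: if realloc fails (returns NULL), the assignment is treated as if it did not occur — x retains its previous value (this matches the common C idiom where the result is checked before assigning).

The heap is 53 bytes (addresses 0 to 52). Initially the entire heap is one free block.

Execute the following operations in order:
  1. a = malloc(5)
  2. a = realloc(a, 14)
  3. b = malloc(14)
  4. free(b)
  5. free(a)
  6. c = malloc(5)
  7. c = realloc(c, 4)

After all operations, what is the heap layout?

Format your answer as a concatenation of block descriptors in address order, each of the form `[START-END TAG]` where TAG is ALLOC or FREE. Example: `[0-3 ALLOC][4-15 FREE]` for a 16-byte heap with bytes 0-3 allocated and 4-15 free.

Answer: [0-3 ALLOC][4-52 FREE]

Derivation:
Op 1: a = malloc(5) -> a = 0; heap: [0-4 ALLOC][5-52 FREE]
Op 2: a = realloc(a, 14) -> a = 0; heap: [0-13 ALLOC][14-52 FREE]
Op 3: b = malloc(14) -> b = 14; heap: [0-13 ALLOC][14-27 ALLOC][28-52 FREE]
Op 4: free(b) -> (freed b); heap: [0-13 ALLOC][14-52 FREE]
Op 5: free(a) -> (freed a); heap: [0-52 FREE]
Op 6: c = malloc(5) -> c = 0; heap: [0-4 ALLOC][5-52 FREE]
Op 7: c = realloc(c, 4) -> c = 0; heap: [0-3 ALLOC][4-52 FREE]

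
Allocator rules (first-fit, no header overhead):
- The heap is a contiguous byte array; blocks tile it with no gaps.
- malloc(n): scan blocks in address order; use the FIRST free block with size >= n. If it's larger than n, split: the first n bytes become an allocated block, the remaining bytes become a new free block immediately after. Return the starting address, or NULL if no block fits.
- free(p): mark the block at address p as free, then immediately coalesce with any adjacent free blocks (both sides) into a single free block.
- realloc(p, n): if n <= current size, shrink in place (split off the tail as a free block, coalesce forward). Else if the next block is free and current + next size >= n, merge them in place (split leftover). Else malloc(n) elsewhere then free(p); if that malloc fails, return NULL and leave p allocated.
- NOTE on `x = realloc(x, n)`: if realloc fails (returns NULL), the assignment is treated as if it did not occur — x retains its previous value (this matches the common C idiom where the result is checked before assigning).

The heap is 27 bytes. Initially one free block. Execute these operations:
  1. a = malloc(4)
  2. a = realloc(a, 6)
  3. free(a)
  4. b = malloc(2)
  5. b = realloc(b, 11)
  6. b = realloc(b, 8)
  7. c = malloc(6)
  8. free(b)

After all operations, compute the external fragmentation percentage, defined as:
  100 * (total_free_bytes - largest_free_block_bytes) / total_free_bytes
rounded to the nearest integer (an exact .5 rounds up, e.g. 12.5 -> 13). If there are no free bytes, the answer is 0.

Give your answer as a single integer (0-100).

Op 1: a = malloc(4) -> a = 0; heap: [0-3 ALLOC][4-26 FREE]
Op 2: a = realloc(a, 6) -> a = 0; heap: [0-5 ALLOC][6-26 FREE]
Op 3: free(a) -> (freed a); heap: [0-26 FREE]
Op 4: b = malloc(2) -> b = 0; heap: [0-1 ALLOC][2-26 FREE]
Op 5: b = realloc(b, 11) -> b = 0; heap: [0-10 ALLOC][11-26 FREE]
Op 6: b = realloc(b, 8) -> b = 0; heap: [0-7 ALLOC][8-26 FREE]
Op 7: c = malloc(6) -> c = 8; heap: [0-7 ALLOC][8-13 ALLOC][14-26 FREE]
Op 8: free(b) -> (freed b); heap: [0-7 FREE][8-13 ALLOC][14-26 FREE]
Free blocks: [8 13] total_free=21 largest=13 -> 100*(21-13)/21 = 800/21 ≈ 38.095 -> rounds to 38

Answer: 38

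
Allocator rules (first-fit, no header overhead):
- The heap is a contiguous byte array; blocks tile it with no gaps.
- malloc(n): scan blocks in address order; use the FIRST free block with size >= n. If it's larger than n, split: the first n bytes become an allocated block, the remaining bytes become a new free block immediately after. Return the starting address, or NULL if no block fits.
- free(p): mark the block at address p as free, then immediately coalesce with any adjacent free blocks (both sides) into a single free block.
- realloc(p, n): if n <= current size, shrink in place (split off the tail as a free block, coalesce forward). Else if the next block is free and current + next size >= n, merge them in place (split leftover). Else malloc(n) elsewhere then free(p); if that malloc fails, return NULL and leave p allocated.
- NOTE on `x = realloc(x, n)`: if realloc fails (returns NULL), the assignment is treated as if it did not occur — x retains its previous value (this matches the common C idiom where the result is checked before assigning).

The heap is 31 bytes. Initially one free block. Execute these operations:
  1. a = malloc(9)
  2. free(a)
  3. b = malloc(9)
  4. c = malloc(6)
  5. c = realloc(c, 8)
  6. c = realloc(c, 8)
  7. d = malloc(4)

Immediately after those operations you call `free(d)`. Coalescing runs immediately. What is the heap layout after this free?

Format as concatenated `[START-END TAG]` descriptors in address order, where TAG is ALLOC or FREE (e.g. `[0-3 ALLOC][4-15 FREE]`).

Op 1: a = malloc(9) -> a = 0; heap: [0-8 ALLOC][9-30 FREE]
Op 2: free(a) -> (freed a); heap: [0-30 FREE]
Op 3: b = malloc(9) -> b = 0; heap: [0-8 ALLOC][9-30 FREE]
Op 4: c = malloc(6) -> c = 9; heap: [0-8 ALLOC][9-14 ALLOC][15-30 FREE]
Op 5: c = realloc(c, 8) -> c = 9; heap: [0-8 ALLOC][9-16 ALLOC][17-30 FREE]
Op 6: c = realloc(c, 8) -> c = 9; heap: [0-8 ALLOC][9-16 ALLOC][17-30 FREE]
Op 7: d = malloc(4) -> d = 17; heap: [0-8 ALLOC][9-16 ALLOC][17-20 ALLOC][21-30 FREE]
free(d): d = 17 -> block [17-20 ALLOC]; mark free, coalesce with adjacent free neighbors -> [0-8 ALLOC][9-16 ALLOC][17-30 FREE]

Answer: [0-8 ALLOC][9-16 ALLOC][17-30 FREE]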